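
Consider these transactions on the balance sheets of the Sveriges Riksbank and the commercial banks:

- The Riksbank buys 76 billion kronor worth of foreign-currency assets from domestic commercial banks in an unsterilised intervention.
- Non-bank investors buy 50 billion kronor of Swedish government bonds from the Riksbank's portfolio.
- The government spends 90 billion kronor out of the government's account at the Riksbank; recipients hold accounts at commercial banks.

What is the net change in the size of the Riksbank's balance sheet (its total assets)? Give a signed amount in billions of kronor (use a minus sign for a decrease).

Riksbank balance sheet:
  Assets:      Securities −50B, Foreign assets +76B
  Liabilities: Bank reserves +116B, Government deposits −90B
Change in total Riksbank assets = +26 billion.

+26 billion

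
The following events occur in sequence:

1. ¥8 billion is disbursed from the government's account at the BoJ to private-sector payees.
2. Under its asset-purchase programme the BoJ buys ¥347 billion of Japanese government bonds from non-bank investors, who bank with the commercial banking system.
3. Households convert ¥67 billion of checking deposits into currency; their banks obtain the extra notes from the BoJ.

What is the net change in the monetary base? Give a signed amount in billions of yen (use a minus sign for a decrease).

Government spending ¥8 billion: a non-base liability converts back to reserves → +¥8B.
Asset purchase (from non-banks) ¥347 billion: BoJ balance sheet expands → +¥347B.
Currency withdrawal ¥67 billion: just a shift between currency and reserves — both are base money → 0.
Net: 8 + 347 + 0 = +¥355 billion.

+¥355 billion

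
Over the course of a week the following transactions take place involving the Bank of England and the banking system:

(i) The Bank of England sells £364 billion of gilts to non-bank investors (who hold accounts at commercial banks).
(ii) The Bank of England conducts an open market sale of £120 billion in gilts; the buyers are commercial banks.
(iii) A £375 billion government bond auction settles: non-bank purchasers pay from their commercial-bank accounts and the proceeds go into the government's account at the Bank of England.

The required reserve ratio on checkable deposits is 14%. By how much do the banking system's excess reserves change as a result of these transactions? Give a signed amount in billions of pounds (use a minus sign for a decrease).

Asset sale (to non-banks) £364 billion: reserves −£364B, deposits −£364B.
OMO sale (to banks) £120 billion: reserves −£120B, deposits 0.
Government account inflow £375 billion: reserves −£375B, deposits −£375B.
Totals: Δreserves = −£859B, Δdeposits = −£739B.
Δrequired reserves = 14% × −£739B = −£103.46B.
Δexcess reserves = Δreserves − Δrequired = −£859B − (−£103.46B) = -£755.54 billion.

-£755.54 billion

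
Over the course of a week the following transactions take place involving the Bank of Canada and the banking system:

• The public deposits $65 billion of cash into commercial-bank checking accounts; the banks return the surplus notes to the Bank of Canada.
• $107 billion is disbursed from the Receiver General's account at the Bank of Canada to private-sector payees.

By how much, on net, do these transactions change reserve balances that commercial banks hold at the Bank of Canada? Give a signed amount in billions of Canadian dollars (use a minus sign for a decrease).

Currency deposit $65 billion: returned notes are swapped for reserve credit → +$65B.
Government spending $107 billion: government payments flow into bank reserve accounts → +$107B.
Net: 65 + 107 = +$172 billion.

+$172 billion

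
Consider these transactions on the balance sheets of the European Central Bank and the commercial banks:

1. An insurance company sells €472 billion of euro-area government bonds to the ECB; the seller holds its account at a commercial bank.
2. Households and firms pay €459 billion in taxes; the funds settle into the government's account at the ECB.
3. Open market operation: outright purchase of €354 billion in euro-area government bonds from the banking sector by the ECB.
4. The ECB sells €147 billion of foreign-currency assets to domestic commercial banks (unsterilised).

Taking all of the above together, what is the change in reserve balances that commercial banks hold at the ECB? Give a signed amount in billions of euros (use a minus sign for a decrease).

+€220 billion

Asset purchase (from non-banks) €472 billion: the ECB pays by crediting reserve accounts → +€472B.
Government account inflow €459 billion: funds move from bank reserves into the government account → −€459B.
OMO purchase (from banks) €354 billion: the ECB pays by crediting reserve accounts → +€354B.
FX sale €147 billion: the buying banks pay out of their reserve balances → −€147B.
Net: 472 − 459 + 354 − 147 = +€220 billion.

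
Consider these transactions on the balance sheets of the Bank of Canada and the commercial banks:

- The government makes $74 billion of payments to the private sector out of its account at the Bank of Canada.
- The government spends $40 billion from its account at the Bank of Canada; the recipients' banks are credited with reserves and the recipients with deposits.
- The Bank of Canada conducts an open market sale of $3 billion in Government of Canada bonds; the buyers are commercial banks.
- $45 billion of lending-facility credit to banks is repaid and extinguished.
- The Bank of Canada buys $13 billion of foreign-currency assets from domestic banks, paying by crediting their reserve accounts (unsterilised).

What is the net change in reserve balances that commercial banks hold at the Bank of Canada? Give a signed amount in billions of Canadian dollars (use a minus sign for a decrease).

Government spending $74 billion: government payments flow into bank reserve accounts → +$74B.
Government spending $40 billion: government payments flow into bank reserve accounts → +$40B.
OMO sale (to banks) $3 billion: the buying banks pay out of their reserve balances → −$3B.
Discount-window repayment $45 billion: repayment is debited from reserves → −$45B.
FX purchase $13 billion: the Bank of Canada pays by crediting reserve accounts → +$13B.
Net: 74 + 40 − 3 − 45 + 13 = +$79 billion.

+$79 billion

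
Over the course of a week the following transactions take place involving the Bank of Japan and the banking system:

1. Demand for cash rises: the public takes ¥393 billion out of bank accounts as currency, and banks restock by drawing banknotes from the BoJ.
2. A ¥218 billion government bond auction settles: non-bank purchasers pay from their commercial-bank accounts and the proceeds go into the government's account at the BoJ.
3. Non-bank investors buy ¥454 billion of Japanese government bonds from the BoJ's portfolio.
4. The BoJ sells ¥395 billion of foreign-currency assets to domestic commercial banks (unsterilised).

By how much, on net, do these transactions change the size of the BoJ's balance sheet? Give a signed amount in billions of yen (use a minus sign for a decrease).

Currency withdrawal ¥393 billion: only the composition of liabilities changes → 0.
Government account inflow ¥218 billion: only the composition of liabilities changes → 0.
Asset sale (to non-banks) ¥454 billion: a BoJ asset is shed → −¥454B.
FX sale ¥395 billion: a BoJ asset is shed → −¥395B.
Net: 0 + 0 − 454 − 395 = -¥849 billion.

-¥849 billion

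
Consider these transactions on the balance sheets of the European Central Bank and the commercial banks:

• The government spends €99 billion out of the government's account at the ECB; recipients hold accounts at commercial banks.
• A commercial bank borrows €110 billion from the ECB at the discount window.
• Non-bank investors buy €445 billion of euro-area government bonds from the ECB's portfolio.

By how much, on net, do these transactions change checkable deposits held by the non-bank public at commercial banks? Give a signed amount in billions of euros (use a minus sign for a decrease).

ECB balance sheet:
  Assets:      Securities −€445B, Loans to banks +€110B
  Liabilities: Bank reserves −€236B, Government deposits −€99B
Commercial banking system:
  Assets:      Reserves at CB −€236B
  Liabilities: Checkable deposits −€346B, Borrowings from CB +€110B
So the change in checkable deposits held by the non-bank public at commercial banks is -€346 billion.

-€346 billion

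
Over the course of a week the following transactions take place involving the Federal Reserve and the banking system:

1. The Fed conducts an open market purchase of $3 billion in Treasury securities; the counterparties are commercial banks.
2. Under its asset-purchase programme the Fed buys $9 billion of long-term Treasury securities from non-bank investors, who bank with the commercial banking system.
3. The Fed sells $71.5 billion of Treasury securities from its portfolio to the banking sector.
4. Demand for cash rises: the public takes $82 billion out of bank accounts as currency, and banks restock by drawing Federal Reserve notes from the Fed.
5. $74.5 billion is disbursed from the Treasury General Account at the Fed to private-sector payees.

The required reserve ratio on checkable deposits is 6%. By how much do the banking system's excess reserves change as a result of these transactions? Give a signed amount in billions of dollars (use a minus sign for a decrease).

-$67.09 billion

OMO purchase (from banks) $3 billion: reserves +$3B, deposits 0.
Asset purchase (from non-banks) $9 billion: reserves +$9B, deposits +$9B.
OMO sale (to banks) $71.5 billion: reserves −$71.5B, deposits 0.
Currency withdrawal $82 billion: reserves −$82B, deposits −$82B.
Government spending $74.5 billion: reserves +$74.5B, deposits +$74.5B.
Totals: Δreserves = −$67B, Δdeposits = +$1.5B.
Δrequired reserves = 6% × +$1.5B = +$0.09B.
Δexcess reserves = Δreserves − Δrequired = −$67B − (+$0.09B) = -$67.09 billion.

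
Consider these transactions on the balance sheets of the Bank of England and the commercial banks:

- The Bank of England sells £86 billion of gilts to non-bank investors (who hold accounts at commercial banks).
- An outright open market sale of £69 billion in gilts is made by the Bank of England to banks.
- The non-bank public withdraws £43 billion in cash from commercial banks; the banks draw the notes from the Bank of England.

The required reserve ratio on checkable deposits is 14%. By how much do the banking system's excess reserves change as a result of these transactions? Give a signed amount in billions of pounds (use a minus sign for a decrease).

Asset sale (to non-banks) £86 billion: reserves −£86B, deposits −£86B.
OMO sale (to banks) £69 billion: reserves −£69B, deposits 0.
Currency withdrawal £43 billion: reserves −£43B, deposits −£43B.
Totals: Δreserves = −£198B, Δdeposits = −£129B.
Δrequired reserves = 14% × −£129B = −£18.06B.
Δexcess reserves = Δreserves − Δrequired = −£198B − (−£18.06B) = -£179.94 billion.

-£179.94 billion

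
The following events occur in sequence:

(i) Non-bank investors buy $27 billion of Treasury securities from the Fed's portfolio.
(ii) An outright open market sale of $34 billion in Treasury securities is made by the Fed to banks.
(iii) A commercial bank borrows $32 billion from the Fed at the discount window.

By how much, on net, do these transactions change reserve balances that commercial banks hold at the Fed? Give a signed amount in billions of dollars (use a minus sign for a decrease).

Asset sale (to non-banks) $27 billion: the non-bank buyers' banks settle from reserves → −$27B.
OMO sale (to banks) $34 billion: the buying banks pay out of their reserve balances → −$34B.
Discount-window loan $32 billion: the loan is credited to the bank's reserve account → +$32B.
Net: −27 − 34 + 32 = -$29 billion.

-$29 billion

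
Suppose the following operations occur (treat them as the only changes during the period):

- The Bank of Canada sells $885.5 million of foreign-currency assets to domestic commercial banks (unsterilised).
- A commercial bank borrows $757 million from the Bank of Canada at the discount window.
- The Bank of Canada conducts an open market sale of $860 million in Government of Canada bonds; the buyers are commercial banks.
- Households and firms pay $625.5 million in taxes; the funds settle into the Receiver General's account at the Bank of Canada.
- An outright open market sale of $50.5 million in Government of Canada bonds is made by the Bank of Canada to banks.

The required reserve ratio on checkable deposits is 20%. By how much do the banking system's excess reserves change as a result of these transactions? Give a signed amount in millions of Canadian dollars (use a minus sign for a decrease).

FX sale $885.5 million: reserves −$885.5M, deposits 0.
Discount-window loan $757 million: reserves +$757M, deposits 0.
OMO sale (to banks) $860 million: reserves −$860M, deposits 0.
Government account inflow $625.5 million: reserves −$625.5M, deposits −$625.5M.
OMO sale (to banks) $50.5 million: reserves −$50.5M, deposits 0.
Totals: Δreserves = −$1664.5M, Δdeposits = −$625.5M.
Δrequired reserves = 20% × −$625.5M = −$125.1M.
Δexcess reserves = Δreserves − Δrequired = −$1664.5M − (−$125.1M) = -$1539.4 million.

-$1539.4 million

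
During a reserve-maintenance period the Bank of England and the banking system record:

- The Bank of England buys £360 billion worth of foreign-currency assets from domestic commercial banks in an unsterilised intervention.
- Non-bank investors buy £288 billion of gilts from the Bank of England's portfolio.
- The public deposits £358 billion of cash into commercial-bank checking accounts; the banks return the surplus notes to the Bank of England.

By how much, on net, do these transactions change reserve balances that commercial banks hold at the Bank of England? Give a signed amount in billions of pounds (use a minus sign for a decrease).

+£430 billion

FX purchase £360 billion: the Bank of England pays by crediting reserve accounts → +£360B.
Asset sale (to non-banks) £288 billion: the non-bank buyers' banks settle from reserves → −£288B.
Currency deposit £358 billion: returned notes are swapped for reserve credit → +£358B.
Net: 360 − 288 + 358 = +£430 billion.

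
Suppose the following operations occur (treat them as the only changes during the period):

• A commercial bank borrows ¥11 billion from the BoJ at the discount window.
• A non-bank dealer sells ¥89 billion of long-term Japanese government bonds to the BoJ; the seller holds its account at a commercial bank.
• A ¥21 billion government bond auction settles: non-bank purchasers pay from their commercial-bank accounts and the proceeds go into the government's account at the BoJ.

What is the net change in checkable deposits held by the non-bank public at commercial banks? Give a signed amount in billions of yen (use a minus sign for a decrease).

BoJ balance sheet:
  Assets:      Securities +¥89B, Loans to banks +¥11B
  Liabilities: Bank reserves +¥79B, Government deposits +¥21B
Commercial banking system:
  Assets:      Reserves at CB +¥79B
  Liabilities: Checkable deposits +¥68B, Borrowings from CB +¥11B
So the change in checkable deposits held by the non-bank public at commercial banks is +¥68 billion.

+¥68 billion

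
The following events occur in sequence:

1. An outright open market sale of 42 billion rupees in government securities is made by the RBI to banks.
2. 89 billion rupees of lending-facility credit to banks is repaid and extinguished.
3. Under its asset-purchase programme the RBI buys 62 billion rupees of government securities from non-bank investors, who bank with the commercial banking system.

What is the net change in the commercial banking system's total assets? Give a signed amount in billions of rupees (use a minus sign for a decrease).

-27 billion

OMO sale (to banks) 42 billion rupees: just an asset swap on bank balance sheets → 0.
Discount-window repayment 89 billion rupees: bank balance sheets shrink → −89B.
Asset purchase (from non-banks) 62 billion rupees: bank balance sheets expand → +62B.
Net: 0 − 89 + 62 = -27 billion.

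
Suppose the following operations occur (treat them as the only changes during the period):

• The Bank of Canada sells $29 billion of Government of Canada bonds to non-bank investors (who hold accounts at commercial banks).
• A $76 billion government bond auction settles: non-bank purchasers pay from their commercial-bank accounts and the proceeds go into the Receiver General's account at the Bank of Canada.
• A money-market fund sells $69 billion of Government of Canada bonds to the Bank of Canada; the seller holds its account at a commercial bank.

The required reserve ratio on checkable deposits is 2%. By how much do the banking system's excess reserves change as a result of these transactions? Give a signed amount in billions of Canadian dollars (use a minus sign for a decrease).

Asset sale (to non-banks) $29 billion: reserves −$29B, deposits −$29B.
Government account inflow $76 billion: reserves −$76B, deposits −$76B.
Asset purchase (from non-banks) $69 billion: reserves +$69B, deposits +$69B.
Totals: Δreserves = −$36B, Δdeposits = −$36B.
Δrequired reserves = 2% × −$36B = −$0.72B.
Δexcess reserves = Δreserves − Δrequired = −$36B − (−$0.72B) = -$35.28 billion.

-$35.28 billion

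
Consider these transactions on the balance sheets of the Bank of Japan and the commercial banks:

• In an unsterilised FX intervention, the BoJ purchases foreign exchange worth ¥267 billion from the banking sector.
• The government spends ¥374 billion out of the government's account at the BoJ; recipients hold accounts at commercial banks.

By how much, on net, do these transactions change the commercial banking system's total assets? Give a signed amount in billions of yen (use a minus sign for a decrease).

+¥374 billion

BoJ balance sheet:
  Assets:      Foreign assets +¥267B
  Liabilities: Bank reserves +¥641B, Government deposits −¥374B
Commercial banking system:
  Assets:      Reserves at CB +¥641B, Foreign assets −¥267B
  Liabilities: Checkable deposits +¥374B
Change in total bank assets = +¥374 billion.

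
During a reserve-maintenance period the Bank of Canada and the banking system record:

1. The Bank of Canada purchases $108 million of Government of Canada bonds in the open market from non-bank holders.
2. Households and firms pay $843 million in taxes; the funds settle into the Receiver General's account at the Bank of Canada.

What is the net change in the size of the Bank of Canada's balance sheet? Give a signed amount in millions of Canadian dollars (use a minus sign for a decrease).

+$108 million

Bank of Canada balance sheet:
  Assets:      Securities +$108M
  Liabilities: Bank reserves −$735M, Government deposits +$843M
Commercial banking system:
  Assets:      Reserves at CB −$735M
  Liabilities: Checkable deposits −$735M
Change in total Bank of Canada assets = +$108 million.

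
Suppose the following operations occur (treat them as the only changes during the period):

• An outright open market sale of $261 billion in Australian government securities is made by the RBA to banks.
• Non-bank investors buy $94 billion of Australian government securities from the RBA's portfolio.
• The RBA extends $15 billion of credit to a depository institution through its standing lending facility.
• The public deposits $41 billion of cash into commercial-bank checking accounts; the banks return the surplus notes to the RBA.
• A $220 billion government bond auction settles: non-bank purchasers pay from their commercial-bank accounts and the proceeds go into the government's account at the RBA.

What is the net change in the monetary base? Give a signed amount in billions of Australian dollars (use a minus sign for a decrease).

-$560 billion

RBA balance sheet:
  Assets:      Securities −$355B, Loans to banks +$15B
  Liabilities: Bank reserves −$519B, Currency in circulation −$41B, Government deposits +$220B
Commercial banking system:
  Assets:      Reserves at CB −$519B, Securities +$261B
  Liabilities: Checkable deposits −$273B, Borrowings from CB +$15B
Monetary base = currency + reserves: −$41B + (−$519B) = -$560 billion.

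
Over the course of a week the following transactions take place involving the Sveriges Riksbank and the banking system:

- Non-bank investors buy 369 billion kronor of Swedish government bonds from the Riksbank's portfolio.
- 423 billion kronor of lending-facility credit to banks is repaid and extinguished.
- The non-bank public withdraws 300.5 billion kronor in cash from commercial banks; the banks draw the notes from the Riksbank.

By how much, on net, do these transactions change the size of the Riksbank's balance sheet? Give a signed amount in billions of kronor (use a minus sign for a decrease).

Asset sale (to non-banks) 369 billion kronor: a Riksbank asset is shed → −369B.
Discount-window repayment 423 billion kronor: a Riksbank asset is shed → −423B.
Currency withdrawal 300.5 billion kronor: only the composition of liabilities changes → 0.
Net: −369 − 423 + 0 = -792 billion.

-792 billion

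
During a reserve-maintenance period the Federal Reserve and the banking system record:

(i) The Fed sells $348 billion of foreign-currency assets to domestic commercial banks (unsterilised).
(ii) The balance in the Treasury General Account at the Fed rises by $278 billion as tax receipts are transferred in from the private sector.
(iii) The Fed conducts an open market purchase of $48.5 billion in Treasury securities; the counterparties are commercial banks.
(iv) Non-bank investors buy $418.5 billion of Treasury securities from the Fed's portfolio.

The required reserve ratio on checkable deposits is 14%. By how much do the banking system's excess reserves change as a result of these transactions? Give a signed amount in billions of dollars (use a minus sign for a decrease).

-$898.49 billion

FX sale $348 billion: reserves −$348B, deposits 0.
Government account inflow $278 billion: reserves −$278B, deposits −$278B.
OMO purchase (from banks) $48.5 billion: reserves +$48.5B, deposits 0.
Asset sale (to non-banks) $418.5 billion: reserves −$418.5B, deposits −$418.5B.
Totals: Δreserves = −$996B, Δdeposits = −$696.5B.
Δrequired reserves = 14% × −$696.5B = −$97.51B.
Δexcess reserves = Δreserves − Δrequired = −$996B − (−$97.51B) = -$898.49 billion.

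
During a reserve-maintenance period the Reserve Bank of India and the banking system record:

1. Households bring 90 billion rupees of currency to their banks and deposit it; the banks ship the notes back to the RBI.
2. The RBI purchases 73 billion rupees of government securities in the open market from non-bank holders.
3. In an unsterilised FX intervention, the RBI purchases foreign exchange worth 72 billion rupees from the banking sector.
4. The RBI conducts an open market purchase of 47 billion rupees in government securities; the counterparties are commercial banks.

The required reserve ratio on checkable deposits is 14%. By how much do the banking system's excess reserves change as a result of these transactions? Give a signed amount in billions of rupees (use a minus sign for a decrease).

Currency deposit 90 billion rupees: reserves +90B, deposits +90B.
Asset purchase (from non-banks) 73 billion rupees: reserves +73B, deposits +73B.
FX purchase 72 billion rupees: reserves +72B, deposits 0.
OMO purchase (from banks) 47 billion rupees: reserves +47B, deposits 0.
Totals: Δreserves = +282B, Δdeposits = +163B.
Δrequired reserves = 14% × +163B = +22.82B.
Δexcess reserves = Δreserves − Δrequired = +282B − (+22.82B) = +259.18 billion.

+259.18 billion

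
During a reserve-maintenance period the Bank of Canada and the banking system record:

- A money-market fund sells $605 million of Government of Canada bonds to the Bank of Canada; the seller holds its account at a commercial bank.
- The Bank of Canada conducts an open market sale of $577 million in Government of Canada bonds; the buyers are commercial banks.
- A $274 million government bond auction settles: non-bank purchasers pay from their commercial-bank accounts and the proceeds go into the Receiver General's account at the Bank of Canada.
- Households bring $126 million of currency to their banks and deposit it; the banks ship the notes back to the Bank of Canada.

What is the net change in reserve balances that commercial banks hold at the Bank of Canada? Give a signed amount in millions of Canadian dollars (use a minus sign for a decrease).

-$120 million

Bank of Canada balance sheet:
  Assets:      Securities +$28M
  Liabilities: Bank reserves −$120M, Currency in circulation −$126M, Government deposits +$274M
Commercial banking system:
  Assets:      Reserves at CB −$120M, Securities +$577M
  Liabilities: Checkable deposits +$457M
So the change in reserve balances that commercial banks hold at the Bank of Canada is -$120 million.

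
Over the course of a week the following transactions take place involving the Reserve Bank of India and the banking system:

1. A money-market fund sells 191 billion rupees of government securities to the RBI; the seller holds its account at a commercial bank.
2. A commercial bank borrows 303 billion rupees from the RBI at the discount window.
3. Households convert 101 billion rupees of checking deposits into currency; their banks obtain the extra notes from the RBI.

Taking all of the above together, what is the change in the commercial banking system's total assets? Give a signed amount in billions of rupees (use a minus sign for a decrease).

RBI balance sheet:
  Assets:      Securities +191B, Loans to banks +303B
  Liabilities: Bank reserves +393B, Currency in circulation +101B
Commercial banking system:
  Assets:      Reserves at CB +393B
  Liabilities: Checkable deposits +90B, Borrowings from CB +303B
Change in total bank assets = +393 billion.

+393 billion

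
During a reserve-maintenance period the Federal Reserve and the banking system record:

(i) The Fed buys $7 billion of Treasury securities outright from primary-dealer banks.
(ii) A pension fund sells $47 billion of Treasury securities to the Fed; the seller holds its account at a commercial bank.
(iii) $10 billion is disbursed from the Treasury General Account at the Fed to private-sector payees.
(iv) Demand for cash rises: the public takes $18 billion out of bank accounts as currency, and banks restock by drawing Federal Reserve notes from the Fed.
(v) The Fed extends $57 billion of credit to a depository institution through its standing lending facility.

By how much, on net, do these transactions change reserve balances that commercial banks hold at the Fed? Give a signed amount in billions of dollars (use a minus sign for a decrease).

Fed balance sheet:
  Assets:      Securities +$54B, Loans to banks +$57B
  Liabilities: Bank reserves +$103B, Currency in circulation +$18B, Government deposits −$10B
Commercial banking system:
  Assets:      Reserves at CB +$103B, Securities −$7B
  Liabilities: Checkable deposits +$39B, Borrowings from CB +$57B
So the change in reserve balances that commercial banks hold at the Fed is +$103 billion.

+$103 billion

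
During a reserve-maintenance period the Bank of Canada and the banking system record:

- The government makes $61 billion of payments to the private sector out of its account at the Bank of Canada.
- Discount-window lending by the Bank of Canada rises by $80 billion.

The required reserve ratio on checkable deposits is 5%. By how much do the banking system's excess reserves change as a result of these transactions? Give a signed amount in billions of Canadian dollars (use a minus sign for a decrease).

+$137.95 billion

Government spending $61 billion: reserves +$61B, deposits +$61B.
Discount-window loan $80 billion: reserves +$80B, deposits 0.
Totals: Δreserves = +$141B, Δdeposits = +$61B.
Δrequired reserves = 5% × +$61B = +$3.05B.
Δexcess reserves = Δreserves − Δrequired = +$141B − (+$3.05B) = +$137.95 billion.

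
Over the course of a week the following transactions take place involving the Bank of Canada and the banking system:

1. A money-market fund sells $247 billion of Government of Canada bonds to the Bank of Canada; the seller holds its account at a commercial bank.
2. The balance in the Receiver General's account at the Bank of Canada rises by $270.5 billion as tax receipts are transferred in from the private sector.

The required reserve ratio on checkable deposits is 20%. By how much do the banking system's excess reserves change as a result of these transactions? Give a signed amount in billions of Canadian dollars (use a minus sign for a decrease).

Asset purchase (from non-banks) $247 billion: reserves +$247B, deposits +$247B.
Government account inflow $270.5 billion: reserves −$270.5B, deposits −$270.5B.
Totals: Δreserves = −$23.5B, Δdeposits = −$23.5B.
Δrequired reserves = 20% × −$23.5B = −$4.7B.
Δexcess reserves = Δreserves − Δrequired = −$23.5B − (−$4.7B) = -$18.8 billion.

-$18.8 billion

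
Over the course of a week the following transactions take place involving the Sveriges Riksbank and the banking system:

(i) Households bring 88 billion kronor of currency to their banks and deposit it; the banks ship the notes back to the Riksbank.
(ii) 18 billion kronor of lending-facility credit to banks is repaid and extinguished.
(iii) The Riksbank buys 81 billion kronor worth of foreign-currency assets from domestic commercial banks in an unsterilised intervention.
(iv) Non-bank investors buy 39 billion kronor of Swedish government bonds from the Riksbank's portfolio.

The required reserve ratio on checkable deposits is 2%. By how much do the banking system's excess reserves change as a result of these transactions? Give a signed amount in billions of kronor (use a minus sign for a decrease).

Currency deposit 88 billion kronor: reserves +88B, deposits +88B.
Discount-window repayment 18 billion kronor: reserves −18B, deposits 0.
FX purchase 81 billion kronor: reserves +81B, deposits 0.
Asset sale (to non-banks) 39 billion kronor: reserves −39B, deposits −39B.
Totals: Δreserves = +112B, Δdeposits = +49B.
Δrequired reserves = 2% × +49B = +0.98B.
Δexcess reserves = Δreserves − Δrequired = +112B − (+0.98B) = +111.02 billion.

+111.02 billion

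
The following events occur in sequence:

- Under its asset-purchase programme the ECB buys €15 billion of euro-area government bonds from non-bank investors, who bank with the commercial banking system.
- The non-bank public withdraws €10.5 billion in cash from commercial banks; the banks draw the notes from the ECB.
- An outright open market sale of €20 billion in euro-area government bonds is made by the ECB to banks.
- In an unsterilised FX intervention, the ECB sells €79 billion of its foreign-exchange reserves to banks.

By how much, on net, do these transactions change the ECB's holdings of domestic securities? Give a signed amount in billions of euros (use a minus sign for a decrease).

-€5 billion

Asset purchase (from non-banks) €15 billion: securities added to the ECB's portfolio → +€15B.
Currency withdrawal €10.5 billion: the ECB's securities portfolio is untouched → 0.
OMO sale (to banks) €20 billion: securities removed from the ECB's portfolio → −€20B.
FX sale €79 billion: the ECB's securities portfolio is untouched → 0.
Net: 15 + 0 − 20 + 0 = -€5 billion.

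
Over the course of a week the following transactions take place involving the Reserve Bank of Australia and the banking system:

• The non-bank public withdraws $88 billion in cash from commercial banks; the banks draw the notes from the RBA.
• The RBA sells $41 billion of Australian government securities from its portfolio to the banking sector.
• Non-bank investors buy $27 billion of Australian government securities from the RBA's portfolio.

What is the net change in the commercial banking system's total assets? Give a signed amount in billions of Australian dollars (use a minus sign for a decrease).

-$115 billion

RBA balance sheet:
  Assets:      Securities −$68B
  Liabilities: Bank reserves −$156B, Currency in circulation +$88B
Commercial banking system:
  Assets:      Reserves at CB −$156B, Securities +$41B
  Liabilities: Checkable deposits −$115B
Change in total bank assets = -$115 billion.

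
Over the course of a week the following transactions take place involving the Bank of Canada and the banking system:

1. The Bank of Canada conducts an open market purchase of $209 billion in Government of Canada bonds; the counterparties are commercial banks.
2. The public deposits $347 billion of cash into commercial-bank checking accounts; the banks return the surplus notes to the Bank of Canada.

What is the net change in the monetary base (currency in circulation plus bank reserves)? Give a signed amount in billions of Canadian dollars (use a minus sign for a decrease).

OMO purchase (from banks) $209 billion: Bank of Canada balance sheet expands → +$209B.
Currency deposit $347 billion: just a shift between currency and reserves — both are base money → 0.
Net: 209 + 0 = +$209 billion.

+$209 billion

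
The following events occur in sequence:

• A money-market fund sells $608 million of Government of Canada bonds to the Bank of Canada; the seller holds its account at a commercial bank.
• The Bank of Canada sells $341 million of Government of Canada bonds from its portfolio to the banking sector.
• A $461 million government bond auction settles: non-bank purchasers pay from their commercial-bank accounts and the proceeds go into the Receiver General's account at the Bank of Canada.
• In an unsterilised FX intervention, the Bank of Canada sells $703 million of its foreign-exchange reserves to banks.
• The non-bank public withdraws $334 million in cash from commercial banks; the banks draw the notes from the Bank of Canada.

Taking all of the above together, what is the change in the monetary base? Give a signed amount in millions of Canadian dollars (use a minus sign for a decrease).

Asset purchase (from non-banks) $608 million: Bank of Canada balance sheet expands → +$608M.
OMO sale (to banks) $341 million: Bank of Canada balance sheet contracts → −$341M.
Government account inflow $461 million: reserves shift to a non-base liability → −$461M.
FX sale $703 million: Bank of Canada balance sheet contracts → −$703M.
Currency withdrawal $334 million: just a shift between currency and reserves — both are base money → 0.
Net: 608 − 341 − 461 − 703 + 0 = -$897 million.

-$897 million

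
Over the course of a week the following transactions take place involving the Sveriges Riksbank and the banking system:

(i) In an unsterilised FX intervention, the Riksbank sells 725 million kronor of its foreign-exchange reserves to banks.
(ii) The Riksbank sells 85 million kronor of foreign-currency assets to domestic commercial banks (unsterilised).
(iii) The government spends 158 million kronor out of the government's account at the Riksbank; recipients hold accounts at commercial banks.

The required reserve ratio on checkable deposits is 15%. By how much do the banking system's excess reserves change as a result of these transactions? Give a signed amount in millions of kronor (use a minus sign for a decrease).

FX sale 725 million kronor: reserves −725M, deposits 0.
FX sale 85 million kronor: reserves −85M, deposits 0.
Government spending 158 million kronor: reserves +158M, deposits +158M.
Totals: Δreserves = −652M, Δdeposits = +158M.
Δrequired reserves = 15% × +158M = +23.7M.
Δexcess reserves = Δreserves − Δrequired = −652M − (+23.7M) = -675.7 million.

-675.7 million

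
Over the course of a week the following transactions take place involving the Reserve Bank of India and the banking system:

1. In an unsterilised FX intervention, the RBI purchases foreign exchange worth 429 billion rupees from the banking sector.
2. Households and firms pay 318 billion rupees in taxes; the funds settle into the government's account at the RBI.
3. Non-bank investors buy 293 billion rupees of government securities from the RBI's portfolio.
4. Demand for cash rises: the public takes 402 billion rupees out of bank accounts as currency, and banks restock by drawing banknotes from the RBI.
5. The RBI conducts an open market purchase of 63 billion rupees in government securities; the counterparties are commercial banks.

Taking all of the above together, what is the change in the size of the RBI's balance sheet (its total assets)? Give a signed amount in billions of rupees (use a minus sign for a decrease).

FX purchase 429 billion rupees: an RBI asset is acquired → +429B.
Government account inflow 318 billion rupees: only the composition of liabilities changes → 0.
Asset sale (to non-banks) 293 billion rupees: an RBI asset is shed → −293B.
Currency withdrawal 402 billion rupees: only the composition of liabilities changes → 0.
OMO purchase (from banks) 63 billion rupees: an RBI asset is acquired → +63B.
Net: 429 + 0 − 293 + 0 + 63 = +199 billion.

+199 billion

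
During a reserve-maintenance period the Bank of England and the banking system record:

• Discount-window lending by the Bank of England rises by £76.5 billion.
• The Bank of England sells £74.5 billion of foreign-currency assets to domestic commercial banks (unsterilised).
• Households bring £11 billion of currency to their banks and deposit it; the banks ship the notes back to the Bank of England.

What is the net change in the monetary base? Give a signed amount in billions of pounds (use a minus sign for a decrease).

Bank of England balance sheet:
  Assets:      Loans to banks +£76.5B, Foreign assets −£74.5B
  Liabilities: Bank reserves +£13B, Currency in circulation −£11B
Monetary base = currency + reserves: −£11B + (+£13B) = +£2 billion.

+£2 billion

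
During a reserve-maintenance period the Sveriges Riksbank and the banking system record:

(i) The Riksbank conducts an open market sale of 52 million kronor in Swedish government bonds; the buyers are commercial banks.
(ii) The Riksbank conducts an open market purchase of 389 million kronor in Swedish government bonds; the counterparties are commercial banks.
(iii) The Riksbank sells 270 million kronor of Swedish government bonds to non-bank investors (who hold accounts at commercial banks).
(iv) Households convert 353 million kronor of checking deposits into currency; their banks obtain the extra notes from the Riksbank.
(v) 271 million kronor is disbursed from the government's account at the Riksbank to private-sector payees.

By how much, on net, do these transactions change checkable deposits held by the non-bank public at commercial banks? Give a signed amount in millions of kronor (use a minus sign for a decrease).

OMO sale (to banks) 52 million kronor: the counterparty is a bank, so public deposits are unchanged → 0.
OMO purchase (from banks) 389 million kronor: the counterparty is a bank, so public deposits are unchanged → 0.
Asset sale (to non-banks) 270 million kronor: non-bank counterparties' bank balances fall → −270M.
Currency withdrawal 353 million kronor: non-bank counterparties' bank balances fall → −353M.
Government spending 271 million kronor: non-bank counterparties' bank balances rise → +271M.
Net: 0 + 0 − 270 − 353 + 271 = -352 million.

-352 million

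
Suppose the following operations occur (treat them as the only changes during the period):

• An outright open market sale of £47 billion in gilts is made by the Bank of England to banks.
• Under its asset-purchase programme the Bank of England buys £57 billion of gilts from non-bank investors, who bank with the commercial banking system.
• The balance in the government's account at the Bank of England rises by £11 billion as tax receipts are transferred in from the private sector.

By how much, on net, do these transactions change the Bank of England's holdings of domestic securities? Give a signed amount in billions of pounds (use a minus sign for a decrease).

+£10 billion

OMO sale (to banks) £47 billion: securities removed from the Bank of England's portfolio → −£47B.
Asset purchase (from non-banks) £57 billion: securities added to the Bank of England's portfolio → +£57B.
Government account inflow £11 billion: the Bank of England's securities portfolio is untouched → 0.
Net: −47 + 57 + 0 = +£10 billion.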